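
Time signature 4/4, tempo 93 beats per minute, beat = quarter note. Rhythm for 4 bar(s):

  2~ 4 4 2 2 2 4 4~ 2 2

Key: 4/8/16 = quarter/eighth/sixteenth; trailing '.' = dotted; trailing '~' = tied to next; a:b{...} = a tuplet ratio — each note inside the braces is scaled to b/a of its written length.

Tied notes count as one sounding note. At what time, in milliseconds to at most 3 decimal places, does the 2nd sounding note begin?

note 2 onset = 3b = 1935.484ms

1. 0.0ms @ 0 + 1935.484ms (3)
2. 1935.484ms @ 3 + 645.161ms (1)
3. 2580.645ms @ 4 + 1290.323ms (2)
4. 3870.968ms @ 6 + 1290.323ms (2)
5. 5161.29ms @ 8 + 1290.323ms (2)
6. 6451.613ms @ 10 + 645.161ms (1)
7. 7096.774ms @ 11 + 1935.484ms (3)
8. 9032.258ms @ 14 + 1290.323ms (2)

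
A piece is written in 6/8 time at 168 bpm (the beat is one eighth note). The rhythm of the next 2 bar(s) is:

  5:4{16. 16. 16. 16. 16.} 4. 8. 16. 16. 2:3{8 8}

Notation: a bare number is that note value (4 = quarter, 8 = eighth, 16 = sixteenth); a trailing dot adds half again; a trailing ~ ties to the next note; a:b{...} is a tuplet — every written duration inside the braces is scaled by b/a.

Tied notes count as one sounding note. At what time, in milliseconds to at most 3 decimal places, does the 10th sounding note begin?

1. 0.0ms @ 0 + 214.286ms (3/5)
2. 214.286ms @ 3/5 + 214.286ms (3/5)
3. 428.571ms @ 6/5 + 214.286ms (3/5)
4. 642.857ms @ 9/5 + 214.286ms (3/5)
5. 857.143ms @ 12/5 + 214.286ms (3/5)
6. 1071.429ms @ 3 + 1071.429ms (3)
7. 2142.857ms @ 6 + 535.714ms (3/2)
8. 2678.571ms @ 15/2 + 267.857ms (3/4)
9. 2946.429ms @ 33/4 + 267.857ms (3/4)
10. 3214.286ms @ 9 + 535.714ms (3/2)
11. 3750.0ms @ 21/2 + 535.714ms (3/2)

note 10 onset = 9b = 3214.286ms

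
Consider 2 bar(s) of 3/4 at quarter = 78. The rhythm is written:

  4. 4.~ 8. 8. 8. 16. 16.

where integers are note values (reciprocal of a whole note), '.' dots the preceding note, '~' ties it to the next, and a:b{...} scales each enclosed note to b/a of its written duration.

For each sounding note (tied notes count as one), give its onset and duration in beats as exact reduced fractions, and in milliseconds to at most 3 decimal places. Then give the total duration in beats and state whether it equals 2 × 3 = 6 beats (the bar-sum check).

1) 0.0ms=0b +1153.846ms=3/2b
2) 1153.846ms=3/2b +1730.769ms=9/4b
3) 2884.615ms=15/4b +576.923ms=3/4b
4) 3461.538ms=9/2b +576.923ms=3/4b
5) 4038.462ms=21/4b +288.462ms=3/8b
6) 4326.923ms=45/8b +288.462ms=3/8b
Σ=6b of 6 (78bpm 3/4) — PASS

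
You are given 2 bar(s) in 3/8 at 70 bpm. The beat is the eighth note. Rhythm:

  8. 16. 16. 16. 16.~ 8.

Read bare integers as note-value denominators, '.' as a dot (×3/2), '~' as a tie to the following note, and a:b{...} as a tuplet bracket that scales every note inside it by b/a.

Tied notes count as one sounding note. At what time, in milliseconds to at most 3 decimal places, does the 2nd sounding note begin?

1. 0.0ms @ 0 + 1285.714ms (3/2)
2. 1285.714ms @ 3/2 + 642.857ms (3/4)
3. 1928.571ms @ 9/4 + 642.857ms (3/4)
4. 2571.429ms @ 3 + 642.857ms (3/4)
5. 3214.286ms @ 15/4 + 1928.571ms (9/4)

note 2 onset = 3/2b = 1285.714ms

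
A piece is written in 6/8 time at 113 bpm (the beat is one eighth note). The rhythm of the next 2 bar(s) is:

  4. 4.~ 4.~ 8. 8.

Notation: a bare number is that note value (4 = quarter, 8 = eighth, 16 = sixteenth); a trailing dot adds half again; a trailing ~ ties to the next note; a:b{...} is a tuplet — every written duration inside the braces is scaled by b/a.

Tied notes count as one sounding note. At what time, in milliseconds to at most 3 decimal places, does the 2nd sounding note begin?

note 2 onset = 3b = 1592.92ms

1. 0.0ms @ 0 + 1592.92ms (3)
2. 1592.92ms @ 3 + 3982.301ms (15/2)
3. 5575.221ms @ 21/2 + 796.46ms (3/2)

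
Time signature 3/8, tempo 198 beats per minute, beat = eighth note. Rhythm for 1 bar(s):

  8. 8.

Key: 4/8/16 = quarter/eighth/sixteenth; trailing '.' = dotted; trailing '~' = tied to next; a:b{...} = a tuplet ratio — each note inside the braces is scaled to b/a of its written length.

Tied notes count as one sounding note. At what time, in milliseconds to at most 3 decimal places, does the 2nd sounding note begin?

note 2 onset = 3/2b = 454.545ms

1. 0.0ms @ 0 + 454.545ms (3/2)
2. 454.545ms @ 3/2 + 454.545ms (3/2)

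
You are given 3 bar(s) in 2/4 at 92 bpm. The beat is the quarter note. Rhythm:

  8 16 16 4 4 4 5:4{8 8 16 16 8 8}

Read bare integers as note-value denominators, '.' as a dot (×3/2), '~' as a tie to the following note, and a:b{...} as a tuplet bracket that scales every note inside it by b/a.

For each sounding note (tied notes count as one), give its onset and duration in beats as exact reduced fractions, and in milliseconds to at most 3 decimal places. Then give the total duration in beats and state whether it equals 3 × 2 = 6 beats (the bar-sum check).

1) 0.0ms=0b +326.087ms=1/2b
2) 326.087ms=1/2b +163.043ms=1/4b
3) 489.13ms=3/4b +163.043ms=1/4b
4) 652.174ms=1b +652.174ms=1b
5) 1304.348ms=2b +652.174ms=1b
6) 1956.522ms=3b +652.174ms=1b
7) 2608.696ms=4b +260.87ms=2/5b
8) 2869.565ms=22/5b +260.87ms=2/5b
9) 3130.435ms=24/5b +130.435ms=1/5b
10) 3260.87ms=5b +130.435ms=1/5b
11) 3391.304ms=26/5b +260.87ms=2/5b
12) 3652.174ms=28/5b +260.87ms=2/5b
Σ=6b of 6 (92bpm 2/4) — PASS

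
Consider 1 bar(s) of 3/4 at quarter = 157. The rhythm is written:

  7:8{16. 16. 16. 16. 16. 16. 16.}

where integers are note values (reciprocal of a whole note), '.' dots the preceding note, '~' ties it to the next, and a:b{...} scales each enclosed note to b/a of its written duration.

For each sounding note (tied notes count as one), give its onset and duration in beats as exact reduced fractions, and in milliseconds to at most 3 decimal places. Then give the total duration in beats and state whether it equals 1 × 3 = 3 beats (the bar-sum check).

1) 0.0ms=0b +163.785ms=3/7b
2) 163.785ms=3/7b +163.785ms=3/7b
3) 327.571ms=6/7b +163.785ms=3/7b
4) 491.356ms=9/7b +163.785ms=3/7b
5) 655.141ms=12/7b +163.785ms=3/7b
6) 818.926ms=15/7b +163.785ms=3/7b
7) 982.712ms=18/7b +163.785ms=3/7b
Σ=3b of 3 (157bpm 3/4) — PASS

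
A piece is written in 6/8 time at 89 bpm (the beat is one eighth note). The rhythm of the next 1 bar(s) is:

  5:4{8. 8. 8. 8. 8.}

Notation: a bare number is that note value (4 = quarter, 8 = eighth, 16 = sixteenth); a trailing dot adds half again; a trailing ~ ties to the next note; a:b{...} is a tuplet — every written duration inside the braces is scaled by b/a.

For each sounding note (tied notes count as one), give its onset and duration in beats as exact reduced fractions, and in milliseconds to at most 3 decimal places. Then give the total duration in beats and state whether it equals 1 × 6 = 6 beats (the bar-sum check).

1) 0.0ms=0b +808.989ms=6/5b
2) 808.989ms=6/5b +808.989ms=6/5b
3) 1617.978ms=12/5b +808.989ms=6/5b
4) 2426.966ms=18/5b +808.989ms=6/5b
5) 3235.955ms=24/5b +808.989ms=6/5b
Σ=6b of 6 (89bpm 6/8) — PASS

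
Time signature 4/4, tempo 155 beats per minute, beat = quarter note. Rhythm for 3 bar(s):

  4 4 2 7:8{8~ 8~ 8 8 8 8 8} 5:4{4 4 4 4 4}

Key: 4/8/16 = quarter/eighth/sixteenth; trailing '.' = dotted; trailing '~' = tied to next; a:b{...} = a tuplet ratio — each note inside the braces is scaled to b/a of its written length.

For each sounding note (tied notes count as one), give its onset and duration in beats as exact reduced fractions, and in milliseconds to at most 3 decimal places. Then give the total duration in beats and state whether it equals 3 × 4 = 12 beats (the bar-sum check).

1) 0.0ms=0b +387.097ms=1b
2) 387.097ms=1b +387.097ms=1b
3) 774.194ms=2b +774.194ms=2b
4) 1548.387ms=4b +663.594ms=12/7b
5) 2211.982ms=40/7b +221.198ms=4/7b
6) 2433.18ms=44/7b +221.198ms=4/7b
7) 2654.378ms=48/7b +221.198ms=4/7b
8) 2875.576ms=52/7b +221.198ms=4/7b
9) 3096.774ms=8b +309.677ms=4/5b
10) 3406.452ms=44/5b +309.677ms=4/5b
11) 3716.129ms=48/5b +309.677ms=4/5b
12) 4025.806ms=52/5b +309.677ms=4/5b
13) 4335.484ms=56/5b +309.677ms=4/5b
Σ=12b of 12 (155bpm 4/4) — PASS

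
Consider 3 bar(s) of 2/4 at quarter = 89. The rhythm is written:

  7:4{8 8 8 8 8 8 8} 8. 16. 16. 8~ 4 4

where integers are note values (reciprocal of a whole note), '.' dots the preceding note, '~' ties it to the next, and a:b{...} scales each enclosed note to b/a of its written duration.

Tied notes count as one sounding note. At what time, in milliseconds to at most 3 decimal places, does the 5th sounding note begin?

1. 0.0ms @ 0 + 192.616ms (2/7)
2. 192.616ms @ 2/7 + 192.616ms (2/7)
3. 385.233ms @ 4/7 + 192.616ms (2/7)
4. 577.849ms @ 6/7 + 192.616ms (2/7)
5. 770.465ms @ 8/7 + 192.616ms (2/7)
6. 963.082ms @ 10/7 + 192.616ms (2/7)
7. 1155.698ms @ 12/7 + 192.616ms (2/7)
8. 1348.315ms @ 2 + 505.618ms (3/4)
9. 1853.933ms @ 11/4 + 252.809ms (3/8)
10. 2106.742ms @ 25/8 + 252.809ms (3/8)
11. 2359.551ms @ 7/2 + 1011.236ms (3/2)
12. 3370.787ms @ 5 + 674.157ms (1)

note 5 onset = 8/7b = 770.465ms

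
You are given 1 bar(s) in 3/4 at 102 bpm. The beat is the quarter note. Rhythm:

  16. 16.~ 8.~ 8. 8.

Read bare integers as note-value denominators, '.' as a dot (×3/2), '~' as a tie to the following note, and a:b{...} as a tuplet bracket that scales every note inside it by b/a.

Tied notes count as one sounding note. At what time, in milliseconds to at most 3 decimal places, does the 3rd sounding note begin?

1. 0.0ms @ 0 + 220.588ms (3/8)
2. 220.588ms @ 3/8 + 1102.941ms (15/8)
3. 1323.529ms @ 9/4 + 441.176ms (3/4)

note 3 onset = 9/4b = 1323.529ms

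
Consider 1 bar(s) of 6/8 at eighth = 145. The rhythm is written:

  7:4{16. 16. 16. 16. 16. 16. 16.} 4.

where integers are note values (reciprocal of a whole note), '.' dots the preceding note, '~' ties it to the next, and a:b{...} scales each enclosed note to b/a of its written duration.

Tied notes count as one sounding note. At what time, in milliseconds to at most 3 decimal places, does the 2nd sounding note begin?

1. 0.0ms @ 0 + 177.34ms (3/7)
2. 177.34ms @ 3/7 + 177.34ms (3/7)
3. 354.68ms @ 6/7 + 177.34ms (3/7)
4. 532.02ms @ 9/7 + 177.34ms (3/7)
5. 709.36ms @ 12/7 + 177.34ms (3/7)
6. 886.7ms @ 15/7 + 177.34ms (3/7)
7. 1064.039ms @ 18/7 + 177.34ms (3/7)
8. 1241.379ms @ 3 + 1241.379ms (3)

note 2 onset = 3/7b = 177.34ms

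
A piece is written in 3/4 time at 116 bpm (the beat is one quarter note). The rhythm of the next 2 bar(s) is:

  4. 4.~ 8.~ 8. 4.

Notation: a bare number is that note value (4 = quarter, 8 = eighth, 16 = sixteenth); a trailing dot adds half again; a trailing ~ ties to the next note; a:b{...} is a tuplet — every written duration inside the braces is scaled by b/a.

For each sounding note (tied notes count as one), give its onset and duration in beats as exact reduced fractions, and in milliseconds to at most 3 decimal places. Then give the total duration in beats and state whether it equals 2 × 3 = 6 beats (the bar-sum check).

1) 0.0ms=0b +775.862ms=3/2b
2) 775.862ms=3/2b +1551.724ms=3b
3) 2327.586ms=9/2b +775.862ms=3/2b
Σ=6b of 6 (116bpm 3/4) — PASS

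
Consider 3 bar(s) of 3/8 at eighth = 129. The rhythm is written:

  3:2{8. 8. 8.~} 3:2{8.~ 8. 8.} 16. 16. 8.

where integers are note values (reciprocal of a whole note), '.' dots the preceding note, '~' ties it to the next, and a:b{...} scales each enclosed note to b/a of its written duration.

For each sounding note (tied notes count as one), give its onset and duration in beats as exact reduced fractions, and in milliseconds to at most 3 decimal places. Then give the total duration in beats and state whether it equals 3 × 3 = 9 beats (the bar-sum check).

1) 0.0ms=0b +465.116ms=1b
2) 465.116ms=1b +465.116ms=1b
3) 930.233ms=2b +1395.349ms=3b
4) 2325.581ms=5b +465.116ms=1b
5) 2790.698ms=6b +348.837ms=3/4b
6) 3139.535ms=27/4b +348.837ms=3/4b
7) 3488.372ms=15/2b +697.674ms=3/2b
Σ=9b of 9 (129bpm 3/8) — PASS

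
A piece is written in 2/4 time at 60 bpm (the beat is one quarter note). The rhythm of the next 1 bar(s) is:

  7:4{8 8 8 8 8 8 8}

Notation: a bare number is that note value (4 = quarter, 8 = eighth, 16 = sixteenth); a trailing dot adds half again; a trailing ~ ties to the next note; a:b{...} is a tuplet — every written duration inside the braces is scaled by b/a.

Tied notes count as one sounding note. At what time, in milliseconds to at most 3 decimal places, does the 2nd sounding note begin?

note 2 onset = 2/7b = 285.714ms

1. 0.0ms @ 0 + 285.714ms (2/7)
2. 285.714ms @ 2/7 + 285.714ms (2/7)
3. 571.429ms @ 4/7 + 285.714ms (2/7)
4. 857.143ms @ 6/7 + 285.714ms (2/7)
5. 1142.857ms @ 8/7 + 285.714ms (2/7)
6. 1428.571ms @ 10/7 + 285.714ms (2/7)
7. 1714.286ms @ 12/7 + 285.714ms (2/7)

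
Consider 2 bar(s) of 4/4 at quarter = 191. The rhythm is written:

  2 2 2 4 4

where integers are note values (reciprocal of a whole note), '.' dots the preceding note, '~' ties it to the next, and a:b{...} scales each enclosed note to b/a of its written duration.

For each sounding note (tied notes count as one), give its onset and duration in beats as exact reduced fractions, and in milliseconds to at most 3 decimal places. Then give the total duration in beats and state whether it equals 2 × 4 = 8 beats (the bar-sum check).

1) 0.0ms=0b +628.272ms=2b
2) 628.272ms=2b +628.272ms=2b
3) 1256.545ms=4b +628.272ms=2b
4) 1884.817ms=6b +314.136ms=1b
5) 2198.953ms=7b +314.136ms=1b
Σ=8b of 8 (191bpm 4/4) — PASS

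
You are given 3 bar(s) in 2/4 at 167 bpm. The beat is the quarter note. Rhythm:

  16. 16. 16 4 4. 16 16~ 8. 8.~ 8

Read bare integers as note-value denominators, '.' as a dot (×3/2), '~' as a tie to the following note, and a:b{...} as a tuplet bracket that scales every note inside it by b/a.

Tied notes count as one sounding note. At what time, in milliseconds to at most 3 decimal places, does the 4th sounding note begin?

1. 0.0ms @ 0 + 134.731ms (3/8)
2. 134.731ms @ 3/8 + 134.731ms (3/8)
3. 269.461ms @ 3/4 + 89.82ms (1/4)
4. 359.281ms @ 1 + 359.281ms (1)
5. 718.563ms @ 2 + 538.922ms (3/2)
6. 1257.485ms @ 7/2 + 89.82ms (1/4)
7. 1347.305ms @ 15/4 + 359.281ms (1)
8. 1706.587ms @ 19/4 + 449.102ms (5/4)

note 4 onset = 1b = 359.281ms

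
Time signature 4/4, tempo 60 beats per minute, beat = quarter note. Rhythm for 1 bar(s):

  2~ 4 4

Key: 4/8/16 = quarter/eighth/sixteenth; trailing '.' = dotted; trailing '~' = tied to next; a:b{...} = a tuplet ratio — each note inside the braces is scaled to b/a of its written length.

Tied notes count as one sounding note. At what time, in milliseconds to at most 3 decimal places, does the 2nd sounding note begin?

note 2 onset = 3b = 3000.0ms

1. 0.0ms @ 0 + 3000.0ms (3)
2. 3000.0ms @ 3 + 1000.0ms (1)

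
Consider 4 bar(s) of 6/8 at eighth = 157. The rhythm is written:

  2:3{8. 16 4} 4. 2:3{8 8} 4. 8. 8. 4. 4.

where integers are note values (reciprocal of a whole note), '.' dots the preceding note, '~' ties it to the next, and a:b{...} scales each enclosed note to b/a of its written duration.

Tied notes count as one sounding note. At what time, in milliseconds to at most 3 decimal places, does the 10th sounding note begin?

1. 0.0ms @ 0 + 859.873ms (9/4)
2. 859.873ms @ 9/4 + 286.624ms (3/4)
3. 1146.497ms @ 3 + 1146.497ms (3)
4. 2292.994ms @ 6 + 1146.497ms (3)
5. 3439.49ms @ 9 + 573.248ms (3/2)
6. 4012.739ms @ 21/2 + 573.248ms (3/2)
7. 4585.987ms @ 12 + 1146.497ms (3)
8. 5732.484ms @ 15 + 573.248ms (3/2)
9. 6305.732ms @ 33/2 + 573.248ms (3/2)
10. 6878.981ms @ 18 + 1146.497ms (3)
11. 8025.478ms @ 21 + 1146.497ms (3)

note 10 onset = 18b = 6878.981ms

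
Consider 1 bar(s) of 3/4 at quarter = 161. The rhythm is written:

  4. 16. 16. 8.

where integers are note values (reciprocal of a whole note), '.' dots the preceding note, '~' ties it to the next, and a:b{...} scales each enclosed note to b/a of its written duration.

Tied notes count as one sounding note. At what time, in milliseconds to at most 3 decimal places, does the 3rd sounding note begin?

note 3 onset = 15/8b = 698.758ms

1. 0.0ms @ 0 + 559.006ms (3/2)
2. 559.006ms @ 3/2 + 139.752ms (3/8)
3. 698.758ms @ 15/8 + 139.752ms (3/8)
4. 838.509ms @ 9/4 + 279.503ms (3/4)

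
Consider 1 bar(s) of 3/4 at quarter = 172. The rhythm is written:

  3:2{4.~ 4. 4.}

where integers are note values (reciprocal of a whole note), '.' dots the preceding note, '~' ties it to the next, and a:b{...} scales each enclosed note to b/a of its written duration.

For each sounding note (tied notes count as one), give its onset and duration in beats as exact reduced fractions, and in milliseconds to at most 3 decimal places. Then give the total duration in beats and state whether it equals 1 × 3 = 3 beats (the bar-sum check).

1) 0.0ms=0b +697.674ms=2b
2) 697.674ms=2b +348.837ms=1b
Σ=3b of 3 (172bpm 3/4) — PASS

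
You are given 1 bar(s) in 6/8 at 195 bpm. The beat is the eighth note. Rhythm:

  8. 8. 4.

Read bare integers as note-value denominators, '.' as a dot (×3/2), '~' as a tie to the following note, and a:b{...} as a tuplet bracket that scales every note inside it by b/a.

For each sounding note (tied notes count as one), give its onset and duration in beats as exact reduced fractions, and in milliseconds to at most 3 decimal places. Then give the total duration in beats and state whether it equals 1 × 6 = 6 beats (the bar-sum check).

1) 0.0ms=0b +461.538ms=3/2b
2) 461.538ms=3/2b +461.538ms=3/2b
3) 923.077ms=3b +923.077ms=3b
Σ=6b of 6 (195bpm 6/8) — PASS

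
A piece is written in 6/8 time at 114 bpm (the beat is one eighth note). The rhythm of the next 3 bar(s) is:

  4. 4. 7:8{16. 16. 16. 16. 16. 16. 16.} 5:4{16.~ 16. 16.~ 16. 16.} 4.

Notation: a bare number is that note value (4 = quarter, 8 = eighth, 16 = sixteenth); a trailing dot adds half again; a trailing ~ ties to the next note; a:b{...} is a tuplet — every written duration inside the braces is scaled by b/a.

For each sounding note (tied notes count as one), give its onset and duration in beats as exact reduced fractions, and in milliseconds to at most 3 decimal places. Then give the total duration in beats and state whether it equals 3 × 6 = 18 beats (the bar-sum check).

1) 0.0ms=0b +1578.947ms=3b
2) 1578.947ms=3b +1578.947ms=3b
3) 3157.895ms=6b +451.128ms=6/7b
4) 3609.023ms=48/7b +451.128ms=6/7b
5) 4060.15ms=54/7b +451.128ms=6/7b
6) 4511.278ms=60/7b +451.128ms=6/7b
7) 4962.406ms=66/7b +451.128ms=6/7b
8) 5413.534ms=72/7b +451.128ms=6/7b
9) 5864.662ms=78/7b +451.128ms=6/7b
10) 6315.789ms=12b +631.579ms=6/5b
11) 6947.368ms=66/5b +631.579ms=6/5b
12) 7578.947ms=72/5b +315.789ms=3/5b
13) 7894.737ms=15b +1578.947ms=3b
Σ=18b of 18 (114bpm 6/8) — PASS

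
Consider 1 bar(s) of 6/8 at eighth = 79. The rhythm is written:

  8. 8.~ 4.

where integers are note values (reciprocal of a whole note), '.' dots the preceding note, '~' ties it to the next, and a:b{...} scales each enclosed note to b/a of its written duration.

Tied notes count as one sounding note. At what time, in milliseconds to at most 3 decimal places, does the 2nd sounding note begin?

note 2 onset = 3/2b = 1139.241ms

1. 0.0ms @ 0 + 1139.241ms (3/2)
2. 1139.241ms @ 3/2 + 3417.722ms (9/2)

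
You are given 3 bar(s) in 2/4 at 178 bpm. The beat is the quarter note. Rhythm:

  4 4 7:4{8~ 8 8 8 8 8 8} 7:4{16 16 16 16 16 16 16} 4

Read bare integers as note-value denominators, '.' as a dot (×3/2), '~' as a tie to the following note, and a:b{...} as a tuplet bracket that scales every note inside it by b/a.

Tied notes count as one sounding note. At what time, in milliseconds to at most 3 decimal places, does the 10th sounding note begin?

note 10 onset = 29/7b = 1396.469ms

1. 0.0ms @ 0 + 337.079ms (1)
2. 337.079ms @ 1 + 337.079ms (1)
3. 674.157ms @ 2 + 192.616ms (4/7)
4. 866.774ms @ 18/7 + 96.308ms (2/7)
5. 963.082ms @ 20/7 + 96.308ms (2/7)
6. 1059.39ms @ 22/7 + 96.308ms (2/7)
7. 1155.698ms @ 24/7 + 96.308ms (2/7)
8. 1252.006ms @ 26/7 + 96.308ms (2/7)
9. 1348.315ms @ 4 + 48.154ms (1/7)
10. 1396.469ms @ 29/7 + 48.154ms (1/7)
11. 1444.623ms @ 30/7 + 48.154ms (1/7)
12. 1492.777ms @ 31/7 + 48.154ms (1/7)
13. 1540.931ms @ 32/7 + 48.154ms (1/7)
14. 1589.085ms @ 33/7 + 48.154ms (1/7)
15. 1637.239ms @ 34/7 + 48.154ms (1/7)
16. 1685.393ms @ 5 + 337.079ms (1)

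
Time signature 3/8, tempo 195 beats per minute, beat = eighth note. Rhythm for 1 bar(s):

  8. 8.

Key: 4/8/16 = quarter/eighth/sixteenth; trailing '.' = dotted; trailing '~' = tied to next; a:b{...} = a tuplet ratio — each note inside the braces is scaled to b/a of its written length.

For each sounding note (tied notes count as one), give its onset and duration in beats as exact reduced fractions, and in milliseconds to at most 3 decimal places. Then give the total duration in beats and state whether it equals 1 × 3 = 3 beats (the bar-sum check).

1) 0.0ms=0b +461.538ms=3/2b
2) 461.538ms=3/2b +461.538ms=3/2b
Σ=3b of 3 (195bpm 3/8) — PASS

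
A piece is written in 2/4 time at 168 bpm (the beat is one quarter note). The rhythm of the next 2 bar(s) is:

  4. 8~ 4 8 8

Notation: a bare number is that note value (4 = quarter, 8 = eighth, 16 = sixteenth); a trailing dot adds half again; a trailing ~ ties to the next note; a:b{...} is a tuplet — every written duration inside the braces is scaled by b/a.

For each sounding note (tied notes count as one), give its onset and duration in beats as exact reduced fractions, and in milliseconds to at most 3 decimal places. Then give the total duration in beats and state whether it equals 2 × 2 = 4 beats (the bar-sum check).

1) 0.0ms=0b +535.714ms=3/2b
2) 535.714ms=3/2b +535.714ms=3/2b
3) 1071.429ms=3b +178.571ms=1/2b
4) 1250.0ms=7/2b +178.571ms=1/2b
Σ=4b of 4 (168bpm 2/4) — PASS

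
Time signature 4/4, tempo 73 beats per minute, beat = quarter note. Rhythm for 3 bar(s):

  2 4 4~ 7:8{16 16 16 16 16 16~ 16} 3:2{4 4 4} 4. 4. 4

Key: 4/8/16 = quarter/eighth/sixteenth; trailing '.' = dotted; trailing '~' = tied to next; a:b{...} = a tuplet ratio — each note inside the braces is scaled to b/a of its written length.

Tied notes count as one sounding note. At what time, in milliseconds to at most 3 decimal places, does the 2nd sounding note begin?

note 2 onset = 2b = 1643.836ms

1. 0.0ms @ 0 + 1643.836ms (2)
2. 1643.836ms @ 2 + 821.918ms (1)
3. 2465.753ms @ 3 + 1056.751ms (9/7)
4. 3522.505ms @ 30/7 + 234.834ms (2/7)
5. 3757.339ms @ 32/7 + 234.834ms (2/7)
6. 3992.172ms @ 34/7 + 234.834ms (2/7)
7. 4227.006ms @ 36/7 + 234.834ms (2/7)
8. 4461.84ms @ 38/7 + 469.667ms (4/7)
9. 4931.507ms @ 6 + 547.945ms (2/3)
10. 5479.452ms @ 20/3 + 547.945ms (2/3)
11. 6027.397ms @ 22/3 + 547.945ms (2/3)
12. 6575.342ms @ 8 + 1232.877ms (3/2)
13. 7808.219ms @ 19/2 + 1232.877ms (3/2)
14. 9041.096ms @ 11 + 821.918ms (1)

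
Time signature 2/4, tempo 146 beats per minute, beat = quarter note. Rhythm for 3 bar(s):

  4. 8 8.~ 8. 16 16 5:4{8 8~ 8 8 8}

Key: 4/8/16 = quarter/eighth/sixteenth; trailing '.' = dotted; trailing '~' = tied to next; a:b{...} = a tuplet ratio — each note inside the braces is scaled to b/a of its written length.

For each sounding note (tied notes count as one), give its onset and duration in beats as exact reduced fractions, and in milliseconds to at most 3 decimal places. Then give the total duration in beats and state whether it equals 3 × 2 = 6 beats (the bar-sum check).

1) 0.0ms=0b +616.438ms=3/2b
2) 616.438ms=3/2b +205.479ms=1/2b
3) 821.918ms=2b +616.438ms=3/2b
4) 1438.356ms=7/2b +102.74ms=1/4b
5) 1541.096ms=15/4b +102.74ms=1/4b
6) 1643.836ms=4b +164.384ms=2/5b
7) 1808.219ms=22/5b +328.767ms=4/5b
8) 2136.986ms=26/5b +164.384ms=2/5b
9) 2301.37ms=28/5b +164.384ms=2/5b
Σ=6b of 6 (146bpm 2/4) — PASS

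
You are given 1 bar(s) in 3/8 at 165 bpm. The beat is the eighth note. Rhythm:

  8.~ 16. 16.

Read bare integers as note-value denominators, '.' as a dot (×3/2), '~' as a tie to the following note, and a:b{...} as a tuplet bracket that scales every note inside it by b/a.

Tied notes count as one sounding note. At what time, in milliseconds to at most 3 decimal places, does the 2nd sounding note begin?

1. 0.0ms @ 0 + 818.182ms (9/4)
2. 818.182ms @ 9/4 + 272.727ms (3/4)

note 2 onset = 9/4b = 818.182ms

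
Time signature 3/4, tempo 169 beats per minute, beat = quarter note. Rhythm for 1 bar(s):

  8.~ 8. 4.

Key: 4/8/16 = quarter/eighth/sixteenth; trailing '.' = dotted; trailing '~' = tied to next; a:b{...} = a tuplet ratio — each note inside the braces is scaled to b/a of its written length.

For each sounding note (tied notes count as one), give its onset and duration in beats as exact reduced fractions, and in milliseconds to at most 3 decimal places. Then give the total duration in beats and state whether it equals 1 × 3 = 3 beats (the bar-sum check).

1) 0.0ms=0b +532.544ms=3/2b
2) 532.544ms=3/2b +532.544ms=3/2b
Σ=3b of 3 (169bpm 3/4) — PASS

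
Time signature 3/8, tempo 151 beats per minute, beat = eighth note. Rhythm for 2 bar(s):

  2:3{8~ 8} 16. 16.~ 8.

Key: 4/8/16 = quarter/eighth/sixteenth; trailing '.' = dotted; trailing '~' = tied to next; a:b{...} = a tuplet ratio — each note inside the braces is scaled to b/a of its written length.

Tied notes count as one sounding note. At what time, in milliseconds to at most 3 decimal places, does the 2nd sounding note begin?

1. 0.0ms @ 0 + 1192.053ms (3)
2. 1192.053ms @ 3 + 298.013ms (3/4)
3. 1490.066ms @ 15/4 + 894.04ms (9/4)

note 2 onset = 3b = 1192.053ms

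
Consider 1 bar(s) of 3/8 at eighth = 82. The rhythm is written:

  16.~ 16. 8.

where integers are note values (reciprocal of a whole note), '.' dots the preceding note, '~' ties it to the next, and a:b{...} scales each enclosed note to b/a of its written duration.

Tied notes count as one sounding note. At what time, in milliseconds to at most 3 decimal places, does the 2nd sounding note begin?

1. 0.0ms @ 0 + 1097.561ms (3/2)
2. 1097.561ms @ 3/2 + 1097.561ms (3/2)

note 2 onset = 3/2b = 1097.561ms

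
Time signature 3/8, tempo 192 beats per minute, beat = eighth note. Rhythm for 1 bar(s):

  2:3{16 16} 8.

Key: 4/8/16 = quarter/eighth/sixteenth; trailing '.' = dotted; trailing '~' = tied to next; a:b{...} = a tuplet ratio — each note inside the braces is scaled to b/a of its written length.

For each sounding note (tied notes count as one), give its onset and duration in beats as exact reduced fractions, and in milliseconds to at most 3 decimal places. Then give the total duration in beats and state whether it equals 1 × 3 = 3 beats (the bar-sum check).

1) 0.0ms=0b +234.375ms=3/4b
2) 234.375ms=3/4b +234.375ms=3/4b
3) 468.75ms=3/2b +468.75ms=3/2b
Σ=3b of 3 (192bpm 3/8) — PASS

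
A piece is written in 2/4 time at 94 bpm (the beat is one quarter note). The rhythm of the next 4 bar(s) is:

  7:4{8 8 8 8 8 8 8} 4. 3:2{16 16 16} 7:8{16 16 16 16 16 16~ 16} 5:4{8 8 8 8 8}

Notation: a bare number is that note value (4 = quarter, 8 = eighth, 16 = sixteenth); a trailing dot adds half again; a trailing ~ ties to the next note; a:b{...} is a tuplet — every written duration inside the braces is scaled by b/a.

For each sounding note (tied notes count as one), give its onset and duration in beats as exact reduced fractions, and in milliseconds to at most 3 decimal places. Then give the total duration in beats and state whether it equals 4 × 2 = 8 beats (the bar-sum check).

1) 0.0ms=0b +182.371ms=2/7b
2) 182.371ms=2/7b +182.371ms=2/7b
3) 364.742ms=4/7b +182.371ms=2/7b
4) 547.112ms=6/7b +182.371ms=2/7b
5) 729.483ms=8/7b +182.371ms=2/7b
6) 911.854ms=10/7b +182.371ms=2/7b
7) 1094.225ms=12/7b +182.371ms=2/7b
8) 1276.596ms=2b +957.447ms=3/2b
9) 2234.043ms=7/2b +106.383ms=1/6b
10) 2340.426ms=11/3b +106.383ms=1/6b
11) 2446.809ms=23/6b +106.383ms=1/6b
12) 2553.191ms=4b +182.371ms=2/7b
13) 2735.562ms=30/7b +182.371ms=2/7b
14) 2917.933ms=32/7b +182.371ms=2/7b
15) 3100.304ms=34/7b +182.371ms=2/7b
16) 3282.675ms=36/7b +182.371ms=2/7b
17) 3465.046ms=38/7b +364.742ms=4/7b
18) 3829.787ms=6b +255.319ms=2/5b
19) 4085.106ms=32/5b +255.319ms=2/5b
20) 4340.426ms=34/5b +255.319ms=2/5b
21) 4595.745ms=36/5b +255.319ms=2/5b
22) 4851.064ms=38/5b +255.319ms=2/5b
Σ=8b of 8 (94bpm 2/4) — PASS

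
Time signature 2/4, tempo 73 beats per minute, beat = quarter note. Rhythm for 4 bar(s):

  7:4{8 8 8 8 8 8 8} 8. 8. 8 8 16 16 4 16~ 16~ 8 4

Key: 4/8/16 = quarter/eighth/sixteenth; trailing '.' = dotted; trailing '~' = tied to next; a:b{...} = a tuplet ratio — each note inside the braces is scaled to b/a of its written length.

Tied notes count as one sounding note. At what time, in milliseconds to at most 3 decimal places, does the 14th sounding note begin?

1. 0.0ms @ 0 + 234.834ms (2/7)
2. 234.834ms @ 2/7 + 234.834ms (2/7)
3. 469.667ms @ 4/7 + 234.834ms (2/7)
4. 704.501ms @ 6/7 + 234.834ms (2/7)
5. 939.335ms @ 8/7 + 234.834ms (2/7)
6. 1174.168ms @ 10/7 + 234.834ms (2/7)
7. 1409.002ms @ 12/7 + 234.834ms (2/7)
8. 1643.836ms @ 2 + 616.438ms (3/4)
9. 2260.274ms @ 11/4 + 616.438ms (3/4)
10. 2876.712ms @ 7/2 + 410.959ms (1/2)
11. 3287.671ms @ 4 + 410.959ms (1/2)
12. 3698.63ms @ 9/2 + 205.479ms (1/4)
13. 3904.11ms @ 19/4 + 205.479ms (1/4)
14. 4109.589ms @ 5 + 821.918ms (1)
15. 4931.507ms @ 6 + 821.918ms (1)
16. 5753.425ms @ 7 + 821.918ms (1)

note 14 onset = 5b = 4109.589ms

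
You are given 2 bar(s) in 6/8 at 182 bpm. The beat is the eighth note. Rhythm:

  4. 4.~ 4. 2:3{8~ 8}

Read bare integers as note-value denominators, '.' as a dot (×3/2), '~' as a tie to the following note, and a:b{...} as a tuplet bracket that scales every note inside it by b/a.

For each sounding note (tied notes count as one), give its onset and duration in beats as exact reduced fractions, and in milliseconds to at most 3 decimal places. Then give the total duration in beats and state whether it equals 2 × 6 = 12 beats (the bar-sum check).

1) 0.0ms=0b +989.011ms=3b
2) 989.011ms=3b +1978.022ms=6b
3) 2967.033ms=9b +989.011ms=3b
Σ=12b of 12 (182bpm 6/8) — PASS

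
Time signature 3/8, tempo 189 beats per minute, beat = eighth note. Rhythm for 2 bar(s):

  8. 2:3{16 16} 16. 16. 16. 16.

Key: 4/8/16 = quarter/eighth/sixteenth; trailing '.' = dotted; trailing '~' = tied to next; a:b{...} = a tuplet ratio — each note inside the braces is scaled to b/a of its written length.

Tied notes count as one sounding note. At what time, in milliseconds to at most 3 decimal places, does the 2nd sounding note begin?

1. 0.0ms @ 0 + 476.19ms (3/2)
2. 476.19ms @ 3/2 + 238.095ms (3/4)
3. 714.286ms @ 9/4 + 238.095ms (3/4)
4. 952.381ms @ 3 + 238.095ms (3/4)
5. 1190.476ms @ 15/4 + 238.095ms (3/4)
6. 1428.571ms @ 9/2 + 238.095ms (3/4)
7. 1666.667ms @ 21/4 + 238.095ms (3/4)

note 2 onset = 3/2b = 476.19ms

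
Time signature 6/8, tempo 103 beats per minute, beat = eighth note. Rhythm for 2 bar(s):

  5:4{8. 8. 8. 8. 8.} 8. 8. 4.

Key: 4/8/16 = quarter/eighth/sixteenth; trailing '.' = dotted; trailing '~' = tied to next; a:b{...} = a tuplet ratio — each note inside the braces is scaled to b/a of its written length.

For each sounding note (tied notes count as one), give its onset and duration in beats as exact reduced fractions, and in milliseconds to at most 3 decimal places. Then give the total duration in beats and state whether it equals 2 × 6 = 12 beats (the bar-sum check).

1) 0.0ms=0b +699.029ms=6/5b
2) 699.029ms=6/5b +699.029ms=6/5b
3) 1398.058ms=12/5b +699.029ms=6/5b
4) 2097.087ms=18/5b +699.029ms=6/5b
5) 2796.117ms=24/5b +699.029ms=6/5b
6) 3495.146ms=6b +873.786ms=3/2b
7) 4368.932ms=15/2b +873.786ms=3/2b
8) 5242.718ms=9b +1747.573ms=3b
Σ=12b of 12 (103bpm 6/8) — PASS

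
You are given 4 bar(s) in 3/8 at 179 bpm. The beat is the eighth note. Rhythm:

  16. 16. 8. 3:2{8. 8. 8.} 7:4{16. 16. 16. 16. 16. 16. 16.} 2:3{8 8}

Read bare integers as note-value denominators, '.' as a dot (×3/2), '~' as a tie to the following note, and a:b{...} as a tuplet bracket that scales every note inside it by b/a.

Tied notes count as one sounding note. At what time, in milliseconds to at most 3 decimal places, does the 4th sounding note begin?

note 4 onset = 3b = 1005.587ms

1. 0.0ms @ 0 + 251.397ms (3/4)
2. 251.397ms @ 3/4 + 251.397ms (3/4)
3. 502.793ms @ 3/2 + 502.793ms (3/2)
4. 1005.587ms @ 3 + 335.196ms (1)
5. 1340.782ms @ 4 + 335.196ms (1)
6. 1675.978ms @ 5 + 335.196ms (1)
7. 2011.173ms @ 6 + 143.655ms (3/7)
8. 2154.828ms @ 45/7 + 143.655ms (3/7)
9. 2298.484ms @ 48/7 + 143.655ms (3/7)
10. 2442.139ms @ 51/7 + 143.655ms (3/7)
11. 2585.794ms @ 54/7 + 143.655ms (3/7)
12. 2729.449ms @ 57/7 + 143.655ms (3/7)
13. 2873.105ms @ 60/7 + 143.655ms (3/7)
14. 3016.76ms @ 9 + 502.793ms (3/2)
15. 3519.553ms @ 21/2 + 502.793ms (3/2)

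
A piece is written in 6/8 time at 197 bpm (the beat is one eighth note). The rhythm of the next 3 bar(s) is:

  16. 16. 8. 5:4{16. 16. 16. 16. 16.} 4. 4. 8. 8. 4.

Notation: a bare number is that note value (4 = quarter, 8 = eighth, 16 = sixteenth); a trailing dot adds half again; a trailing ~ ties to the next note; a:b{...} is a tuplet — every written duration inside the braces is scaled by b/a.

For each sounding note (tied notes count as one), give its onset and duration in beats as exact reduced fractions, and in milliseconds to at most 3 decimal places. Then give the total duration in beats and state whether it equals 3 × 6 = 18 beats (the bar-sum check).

1) 0.0ms=0b +228.426ms=3/4b
2) 228.426ms=3/4b +228.426ms=3/4b
3) 456.853ms=3/2b +456.853ms=3/2b
4) 913.706ms=3b +182.741ms=3/5b
5) 1096.447ms=18/5b +182.741ms=3/5b
6) 1279.188ms=21/5b +182.741ms=3/5b
7) 1461.929ms=24/5b +182.741ms=3/5b
8) 1644.67ms=27/5b +182.741ms=3/5b
9) 1827.411ms=6b +913.706ms=3b
10) 2741.117ms=9b +913.706ms=3b
11) 3654.822ms=12b +456.853ms=3/2b
12) 4111.675ms=27/2b +456.853ms=3/2b
13) 4568.528ms=15b +913.706ms=3b
Σ=18b of 18 (197bpm 6/8) — PASS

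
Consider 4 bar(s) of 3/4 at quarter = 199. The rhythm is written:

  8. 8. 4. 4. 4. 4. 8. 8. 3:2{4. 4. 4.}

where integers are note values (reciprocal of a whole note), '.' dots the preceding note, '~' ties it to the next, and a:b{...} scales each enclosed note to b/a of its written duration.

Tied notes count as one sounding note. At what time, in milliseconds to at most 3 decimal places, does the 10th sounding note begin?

1. 0.0ms @ 0 + 226.131ms (3/4)
2. 226.131ms @ 3/4 + 226.131ms (3/4)
3. 452.261ms @ 3/2 + 452.261ms (3/2)
4. 904.523ms @ 3 + 452.261ms (3/2)
5. 1356.784ms @ 9/2 + 452.261ms (3/2)
6. 1809.045ms @ 6 + 452.261ms (3/2)
7. 2261.307ms @ 15/2 + 226.131ms (3/4)
8. 2487.437ms @ 33/4 + 226.131ms (3/4)
9. 2713.568ms @ 9 + 301.508ms (1)
10. 3015.075ms @ 10 + 301.508ms (1)
11. 3316.583ms @ 11 + 301.508ms (1)

note 10 onset = 10b = 3015.075ms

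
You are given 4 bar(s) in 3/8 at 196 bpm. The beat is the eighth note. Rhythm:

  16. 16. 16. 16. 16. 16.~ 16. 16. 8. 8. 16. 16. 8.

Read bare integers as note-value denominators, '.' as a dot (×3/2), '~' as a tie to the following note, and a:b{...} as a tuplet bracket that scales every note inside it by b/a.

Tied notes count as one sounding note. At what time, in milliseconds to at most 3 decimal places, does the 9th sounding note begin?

1. 0.0ms @ 0 + 229.592ms (3/4)
2. 229.592ms @ 3/4 + 229.592ms (3/4)
3. 459.184ms @ 3/2 + 229.592ms (3/4)
4. 688.776ms @ 9/4 + 229.592ms (3/4)
5. 918.367ms @ 3 + 229.592ms (3/4)
6. 1147.959ms @ 15/4 + 459.184ms (3/2)
7. 1607.143ms @ 21/4 + 229.592ms (3/4)
8. 1836.735ms @ 6 + 459.184ms (3/2)
9. 2295.918ms @ 15/2 + 459.184ms (3/2)
10. 2755.102ms @ 9 + 229.592ms (3/4)
11. 2984.694ms @ 39/4 + 229.592ms (3/4)
12. 3214.286ms @ 21/2 + 459.184ms (3/2)

note 9 onset = 15/2b = 2295.918ms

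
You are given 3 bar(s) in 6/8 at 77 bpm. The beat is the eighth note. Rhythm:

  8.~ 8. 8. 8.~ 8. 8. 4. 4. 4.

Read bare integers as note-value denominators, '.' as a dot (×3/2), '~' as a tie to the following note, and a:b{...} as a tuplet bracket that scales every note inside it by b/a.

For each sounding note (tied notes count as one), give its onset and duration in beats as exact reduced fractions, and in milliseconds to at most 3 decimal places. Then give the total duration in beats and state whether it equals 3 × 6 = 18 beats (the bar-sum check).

1) 0.0ms=0b +2337.662ms=3b
2) 2337.662ms=3b +1168.831ms=3/2b
3) 3506.494ms=9/2b +2337.662ms=3b
4) 5844.156ms=15/2b +1168.831ms=3/2b
5) 7012.987ms=9b +2337.662ms=3b
6) 9350.649ms=12b +2337.662ms=3b
7) 11688.312ms=15b +2337.662ms=3b
Σ=18b of 18 (77bpm 6/8) — PASS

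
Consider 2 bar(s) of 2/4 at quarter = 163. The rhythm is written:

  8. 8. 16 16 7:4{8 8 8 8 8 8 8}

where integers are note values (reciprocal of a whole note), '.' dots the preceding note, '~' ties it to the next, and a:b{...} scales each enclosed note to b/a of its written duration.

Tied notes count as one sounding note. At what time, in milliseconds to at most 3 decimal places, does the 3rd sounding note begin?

1. 0.0ms @ 0 + 276.074ms (3/4)
2. 276.074ms @ 3/4 + 276.074ms (3/4)
3. 552.147ms @ 3/2 + 92.025ms (1/4)
4. 644.172ms @ 7/4 + 92.025ms (1/4)
5. 736.196ms @ 2 + 105.171ms (2/7)
6. 841.367ms @ 16/7 + 105.171ms (2/7)
7. 946.538ms @ 18/7 + 105.171ms (2/7)
8. 1051.709ms @ 20/7 + 105.171ms (2/7)
9. 1156.88ms @ 22/7 + 105.171ms (2/7)
10. 1262.051ms @ 24/7 + 105.171ms (2/7)
11. 1367.222ms @ 26/7 + 105.171ms (2/7)

note 3 onset = 3/2b = 552.147ms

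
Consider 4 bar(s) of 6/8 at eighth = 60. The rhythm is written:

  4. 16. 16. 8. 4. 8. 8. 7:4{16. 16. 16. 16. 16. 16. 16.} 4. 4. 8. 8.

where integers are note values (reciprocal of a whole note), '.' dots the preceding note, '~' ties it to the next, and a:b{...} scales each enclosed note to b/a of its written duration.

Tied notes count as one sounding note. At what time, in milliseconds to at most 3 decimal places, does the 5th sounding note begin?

note 5 onset = 6b = 6000.0ms

1. 0.0ms @ 0 + 3000.0ms (3)
2. 3000.0ms @ 3 + 750.0ms (3/4)
3. 3750.0ms @ 15/4 + 750.0ms (3/4)
4. 4500.0ms @ 9/2 + 1500.0ms (3/2)
5. 6000.0ms @ 6 + 3000.0ms (3)
6. 9000.0ms @ 9 + 1500.0ms (3/2)
7. 10500.0ms @ 21/2 + 1500.0ms (3/2)
8. 12000.0ms @ 12 + 428.571ms (3/7)
9. 12428.571ms @ 87/7 + 428.571ms (3/7)
10. 12857.143ms @ 90/7 + 428.571ms (3/7)
11. 13285.714ms @ 93/7 + 428.571ms (3/7)
12. 13714.286ms @ 96/7 + 428.571ms (3/7)
13. 14142.857ms @ 99/7 + 428.571ms (3/7)
14. 14571.429ms @ 102/7 + 428.571ms (3/7)
15. 15000.0ms @ 15 + 3000.0ms (3)
16. 18000.0ms @ 18 + 3000.0ms (3)
17. 21000.0ms @ 21 + 1500.0ms (3/2)
18. 22500.0ms @ 45/2 + 1500.0ms (3/2)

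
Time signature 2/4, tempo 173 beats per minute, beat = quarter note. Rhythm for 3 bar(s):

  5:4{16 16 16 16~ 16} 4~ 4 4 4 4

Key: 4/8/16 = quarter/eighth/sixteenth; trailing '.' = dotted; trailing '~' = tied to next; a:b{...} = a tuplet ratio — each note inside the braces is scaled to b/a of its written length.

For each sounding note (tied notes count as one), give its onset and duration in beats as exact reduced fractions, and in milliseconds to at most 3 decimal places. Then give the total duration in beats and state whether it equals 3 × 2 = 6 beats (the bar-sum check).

1) 0.0ms=0b +69.364ms=1/5b
2) 69.364ms=1/5b +69.364ms=1/5b
3) 138.728ms=2/5b +69.364ms=1/5b
4) 208.092ms=3/5b +138.728ms=2/5b
5) 346.821ms=1b +693.642ms=2b
6) 1040.462ms=3b +346.821ms=1b
7) 1387.283ms=4b +346.821ms=1b
8) 1734.104ms=5b +346.821ms=1b
Σ=6b of 6 (173bpm 2/4) — PASS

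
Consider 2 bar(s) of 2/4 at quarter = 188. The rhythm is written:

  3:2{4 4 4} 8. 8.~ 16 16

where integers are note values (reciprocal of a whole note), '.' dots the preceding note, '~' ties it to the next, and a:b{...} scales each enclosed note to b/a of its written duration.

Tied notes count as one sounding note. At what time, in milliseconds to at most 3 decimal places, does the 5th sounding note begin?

note 5 onset = 11/4b = 877.66ms

1. 0.0ms @ 0 + 212.766ms (2/3)
2. 212.766ms @ 2/3 + 212.766ms (2/3)
3. 425.532ms @ 4/3 + 212.766ms (2/3)
4. 638.298ms @ 2 + 239.362ms (3/4)
5. 877.66ms @ 11/4 + 319.149ms (1)
6. 1196.809ms @ 15/4 + 79.787ms (1/4)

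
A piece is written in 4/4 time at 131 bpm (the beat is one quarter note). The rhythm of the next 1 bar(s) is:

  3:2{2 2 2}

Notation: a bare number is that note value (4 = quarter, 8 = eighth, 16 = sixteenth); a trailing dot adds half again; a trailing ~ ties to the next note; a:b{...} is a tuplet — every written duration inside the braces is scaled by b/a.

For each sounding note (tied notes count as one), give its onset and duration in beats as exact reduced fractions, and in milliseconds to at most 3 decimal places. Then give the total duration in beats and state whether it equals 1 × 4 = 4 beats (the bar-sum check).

1) 0.0ms=0b +610.687ms=4/3b
2) 610.687ms=4/3b +610.687ms=4/3b
3) 1221.374ms=8/3b +610.687ms=4/3b
Σ=4b of 4 (131bpm 4/4) — PASS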